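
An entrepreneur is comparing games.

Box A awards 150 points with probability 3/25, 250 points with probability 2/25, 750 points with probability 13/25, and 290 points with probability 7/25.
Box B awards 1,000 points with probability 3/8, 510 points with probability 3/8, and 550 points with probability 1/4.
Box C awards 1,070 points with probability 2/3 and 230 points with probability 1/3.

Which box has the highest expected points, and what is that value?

Box C (790 points)

Box A = 3/25 × 150 + 2/25 × 250 + 13/25 × 750 + 7/25 × 290 = 18 + 20 + 390 + 81.2 = 509.2
Box B = 3/8 × 1000 + 3/8 × 510 + 1/4 × 550 = 375 + 191.25 + 137.5 = 703.75
Box C = 2/3 × 1070 + 1/3 × 230 = 713.3333 + 76.6667 = 790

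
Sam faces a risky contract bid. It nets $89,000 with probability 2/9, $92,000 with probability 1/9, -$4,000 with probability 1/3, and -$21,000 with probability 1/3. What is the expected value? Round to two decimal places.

$21,666.67

EV = 2/9 × 89000 + 1/9 × 92000 + 1/3 × (-4000) + 1/3 × (-21000) = 19777.7778 + 10222.2222 − 1333.3333 − 7000 = 21666.6667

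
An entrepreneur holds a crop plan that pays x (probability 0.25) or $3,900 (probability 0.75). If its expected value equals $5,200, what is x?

x = $9,100

0.25·x + 0.75·3900 = 5200
0.25·x = 5200 − 2925 = 2275
x = 2275 / 0.25 = 9100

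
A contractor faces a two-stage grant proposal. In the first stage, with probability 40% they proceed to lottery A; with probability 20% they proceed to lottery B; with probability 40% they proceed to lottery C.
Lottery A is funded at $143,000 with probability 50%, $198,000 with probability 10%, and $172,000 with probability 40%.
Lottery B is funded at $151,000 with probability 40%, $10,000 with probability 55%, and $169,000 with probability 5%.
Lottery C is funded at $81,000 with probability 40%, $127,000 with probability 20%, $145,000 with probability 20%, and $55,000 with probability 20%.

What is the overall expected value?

EV(A) = 0.5 × 143000 + 0.1 × 198000 + 0.4 × 172000 = 71500 + 19800 + 68800 = 160100
EV(B) = 0.4 × 151000 + 0.55 × 10000 + 0.05 × 169000 = 60400 + 5500 + 8450 = 74350
EV(C) = 0.4 × 81000 + 0.2 × 127000 + 0.2 × 145000 + 0.2 × 55000 = 32400 + 25400 + 29000 + 11000 = 97800
Overall = 0.4 × 160100 + 0.2 × 74350 + 0.4 × 97800 = 64040 + 14870 + 39120 = 118030

$118,030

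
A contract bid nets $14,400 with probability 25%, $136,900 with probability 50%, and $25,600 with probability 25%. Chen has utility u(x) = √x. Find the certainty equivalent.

E[u] = 0.25·√14400 + 0.5·√136900 + 0.25·√25600 = 0.25·120 + 0.5·370 + 0.25·160 = 255
CE = (255)² = 65025

$65,025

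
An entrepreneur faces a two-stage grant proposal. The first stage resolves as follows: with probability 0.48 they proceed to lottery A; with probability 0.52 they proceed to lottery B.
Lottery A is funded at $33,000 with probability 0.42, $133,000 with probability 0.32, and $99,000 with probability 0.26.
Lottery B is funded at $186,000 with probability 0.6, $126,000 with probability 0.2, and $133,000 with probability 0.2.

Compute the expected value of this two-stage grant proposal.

EV(A) = 0.42 × 33000 + 0.32 × 133000 + 0.26 × 99000 = 13860 + 42560 + 25740 = 82160
EV(B) = 0.6 × 186000 + 0.2 × 126000 + 0.2 × 133000 = 111600 + 25200 + 26600 = 163400
Overall = 0.48 × 82160 + 0.52 × 163400 = 39436.8 + 84968 = 124404.8

$124,404.80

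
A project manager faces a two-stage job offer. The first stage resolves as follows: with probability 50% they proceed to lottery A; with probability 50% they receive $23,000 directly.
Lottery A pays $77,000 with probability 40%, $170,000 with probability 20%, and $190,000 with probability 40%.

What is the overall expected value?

$81,900

EV(A) = 0.4 × 77000 + 0.2 × 170000 + 0.4 × 190000 = 30800 + 34000 + 76000 = 140800
Branch B: 23000 (certain)
Overall = 0.5 × 140800 + 0.5 × 23000 = 70400 + 11500 = 81900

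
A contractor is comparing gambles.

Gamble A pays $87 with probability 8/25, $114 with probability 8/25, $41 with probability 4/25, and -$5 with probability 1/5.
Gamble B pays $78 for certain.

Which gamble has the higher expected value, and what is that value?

Gamble A = 8/25 × 87 + 8/25 × 114 + 4/25 × 41 + 1/5 × (-5) = 27.84 + 36.48 + 6.56 − 1 = 69.88
Gamble B: 78 (certain)

Gamble B ($78)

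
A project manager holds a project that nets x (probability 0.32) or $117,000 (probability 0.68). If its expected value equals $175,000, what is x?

0.32·x + 0.68·117000 = 175000
0.32·x = 175000 − 79560 = 95440
x = 95440 / 0.32 = 298250

x = $298,250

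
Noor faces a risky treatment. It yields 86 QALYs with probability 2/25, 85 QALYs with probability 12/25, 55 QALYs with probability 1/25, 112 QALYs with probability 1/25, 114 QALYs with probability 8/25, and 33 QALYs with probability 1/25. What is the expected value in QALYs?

92.16 QALYs

EV = 2/25 × 86 + 12/25 × 85 + 1/25 × 55 + 1/25 × 112 + 8/25 × 114 + 1/25 × 33 = 6.88 + 40.8 + 2.2 + 4.48 + 36.48 + 1.32 = 92.16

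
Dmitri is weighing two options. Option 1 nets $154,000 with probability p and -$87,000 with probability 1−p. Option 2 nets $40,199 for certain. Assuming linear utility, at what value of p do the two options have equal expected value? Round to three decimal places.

p = 0.528

p·154000 + (1−p)·(-87000) = 40199
241000p − 87000 = 40199
p = (40199 + 87000) / 241000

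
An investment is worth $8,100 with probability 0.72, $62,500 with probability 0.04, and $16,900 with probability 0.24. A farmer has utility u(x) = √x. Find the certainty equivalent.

E[u] = 0.72·√8100 + 0.04·√62500 + 0.24·√16900 = 0.72·90 + 0.04·250 + 0.24·130 = 106
CE = (106)² = 11236

$11,236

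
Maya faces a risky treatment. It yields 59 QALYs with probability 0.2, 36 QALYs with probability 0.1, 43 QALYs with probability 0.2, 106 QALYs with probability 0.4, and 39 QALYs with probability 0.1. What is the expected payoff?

EV = 0.2 × 59 + 0.1 × 36 + 0.2 × 43 + 0.4 × 106 + 0.1 × 39 = 11.8 + 3.6 + 8.6 + 42.4 + 3.9 = 70.3

70.3 QALYs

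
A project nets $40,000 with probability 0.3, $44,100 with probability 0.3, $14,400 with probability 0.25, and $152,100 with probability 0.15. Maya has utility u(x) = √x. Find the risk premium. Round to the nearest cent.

$6,912.75

E[u] = 0.3·√40000 + 0.3·√44100 + 0.25·√14400 + 0.15·√152100 = 0.3·200 + 0.3·210 + 0.25·120 + 0.15·390 = 211.5
CE = (211.5)² = 44732.25
Risk premium = EV − CE = 51645 − 44732.25 = 6912.75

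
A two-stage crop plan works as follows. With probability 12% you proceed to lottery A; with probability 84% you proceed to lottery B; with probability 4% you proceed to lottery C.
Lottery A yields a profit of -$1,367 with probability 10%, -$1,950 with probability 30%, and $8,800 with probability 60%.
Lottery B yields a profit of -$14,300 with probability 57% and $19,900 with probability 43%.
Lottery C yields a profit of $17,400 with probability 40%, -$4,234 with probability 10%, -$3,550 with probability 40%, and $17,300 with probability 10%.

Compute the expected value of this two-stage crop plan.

$1,161.90

EV(A) = 0.1 × (-1367) + 0.3 × (-1950) + 0.6 × 8800 = -136.7 − 585 + 5280 = 4558.3
EV(B) = 0.57 × (-14300) + 0.43 × 19900 = -8151 + 8557 = 406
EV(C) = 0.4 × 17400 + 0.1 × (-4234) + 0.4 × (-3550) + 0.1 × 17300 = 6960 − 423.4 − 1420 + 1730 = 6846.6
Overall = 0.12 × 4558.3 + 0.84 × 406 + 0.04 × 6846.6 = 546.996 + 341.04 + 273.864 = 1161.9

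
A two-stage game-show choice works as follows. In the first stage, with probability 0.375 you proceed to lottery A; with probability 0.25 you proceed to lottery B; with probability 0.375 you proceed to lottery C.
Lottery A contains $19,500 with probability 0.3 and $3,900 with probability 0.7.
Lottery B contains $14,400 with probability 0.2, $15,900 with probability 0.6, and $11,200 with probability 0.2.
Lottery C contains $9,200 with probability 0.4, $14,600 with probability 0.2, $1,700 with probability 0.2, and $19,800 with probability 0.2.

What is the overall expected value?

$10,970

EV(A) = 0.3 × 19500 + 0.7 × 3900 = 5850 + 2730 = 8580
EV(B) = 0.2 × 14400 + 0.6 × 15900 + 0.2 × 11200 = 2880 + 9540 + 2240 = 14660
EV(C) = 0.4 × 9200 + 0.2 × 14600 + 0.2 × 1700 + 0.2 × 19800 = 3680 + 2920 + 340 + 3960 = 10900
Overall = 0.375 × 8580 + 0.25 × 14660 + 0.375 × 10900 = 3217.5 + 3665 + 4087.5 = 10970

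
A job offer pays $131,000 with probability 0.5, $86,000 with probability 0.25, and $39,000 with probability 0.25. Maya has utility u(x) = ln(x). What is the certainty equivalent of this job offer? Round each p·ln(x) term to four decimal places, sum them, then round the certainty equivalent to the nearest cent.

$87,098.94

E[u] = 0.5·ln(131000) + 0.25·ln(86000) + 0.25·ln(39000) = 5.8915 + 2.8405 + 2.6428 = 11.3748
CE = e^11.3748 ≈ 87098.94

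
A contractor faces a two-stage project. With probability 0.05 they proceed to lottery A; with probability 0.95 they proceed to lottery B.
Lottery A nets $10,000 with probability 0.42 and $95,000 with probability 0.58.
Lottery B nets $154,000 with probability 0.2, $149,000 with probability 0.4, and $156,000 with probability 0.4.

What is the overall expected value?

$148,125

EV(A) = 0.42 × 10000 + 0.58 × 95000 = 4200 + 55100 = 59300
EV(B) = 0.2 × 154000 + 0.4 × 149000 + 0.4 × 156000 = 30800 + 59600 + 62400 = 152800
Overall = 0.05 × 59300 + 0.95 × 152800 = 2965 + 145160 = 148125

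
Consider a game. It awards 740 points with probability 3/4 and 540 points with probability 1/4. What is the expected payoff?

690 points

EV = 3/4 × 740 + 1/4 × 540 = 555 + 135 = 690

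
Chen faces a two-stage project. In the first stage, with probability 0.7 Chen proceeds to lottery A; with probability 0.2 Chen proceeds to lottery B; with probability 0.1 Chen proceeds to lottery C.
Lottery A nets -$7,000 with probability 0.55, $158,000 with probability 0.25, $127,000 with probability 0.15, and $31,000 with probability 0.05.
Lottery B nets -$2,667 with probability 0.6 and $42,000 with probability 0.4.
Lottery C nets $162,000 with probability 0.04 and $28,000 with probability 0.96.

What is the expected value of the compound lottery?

$45,750.96

EV(A) = 0.55 × (-7000) + 0.25 × 158000 + 0.15 × 127000 + 0.05 × 31000 = -3850 + 39500 + 19050 + 1550 = 56250
EV(B) = 0.6 × (-2667) + 0.4 × 42000 = -1600.2 + 16800 = 15199.8
EV(C) = 0.04 × 162000 + 0.96 × 28000 = 6480 + 26880 = 33360
Overall = 0.7 × 56250 + 0.2 × 15199.8 + 0.1 × 33360 = 39375 + 3039.96 + 3336 = 45750.96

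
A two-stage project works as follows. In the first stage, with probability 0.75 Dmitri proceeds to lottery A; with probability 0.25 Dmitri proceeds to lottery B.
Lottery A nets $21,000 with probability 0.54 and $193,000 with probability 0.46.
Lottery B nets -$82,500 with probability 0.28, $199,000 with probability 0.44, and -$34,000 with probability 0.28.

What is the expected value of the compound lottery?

$88,825

EV(A) = 0.54 × 21000 + 0.46 × 193000 = 11340 + 88780 = 100120
EV(B) = 0.28 × (-82500) + 0.44 × 199000 + 0.28 × (-34000) = -23100 + 87560 − 9520 = 54940
Overall = 0.75 × 100120 + 0.25 × 54940 = 75090 + 13735 = 88825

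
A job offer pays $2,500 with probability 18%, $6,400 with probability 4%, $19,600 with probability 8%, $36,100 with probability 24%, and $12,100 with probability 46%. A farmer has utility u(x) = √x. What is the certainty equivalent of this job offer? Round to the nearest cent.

E[u] = 0.18·√2500 + 0.04·√6400 + 0.08·√19600 + 0.24·√36100 + 0.46·√12100 = 0.18·50 + 0.04·80 + 0.08·140 + 0.24·190 + 0.46·110 = 119.6
CE = (119.6)² = 14304.16

$14,304.16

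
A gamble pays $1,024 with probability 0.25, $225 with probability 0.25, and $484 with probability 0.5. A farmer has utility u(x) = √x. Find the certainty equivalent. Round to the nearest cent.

$517.56

E[u] = 0.25·√1024 + 0.25·√225 + 0.5·√484 = 0.25·32 + 0.25·15 + 0.5·22 = 22.75
CE = (22.75)² = 517.5625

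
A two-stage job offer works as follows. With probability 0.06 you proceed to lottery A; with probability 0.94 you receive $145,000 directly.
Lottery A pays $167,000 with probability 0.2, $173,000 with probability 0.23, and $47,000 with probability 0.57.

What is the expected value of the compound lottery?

$142,298.80

EV(A) = 0.2 × 167000 + 0.23 × 173000 + 0.57 × 47000 = 33400 + 39790 + 26790 = 99980
Branch B: 145000 (certain)
Overall = 0.06 × 99980 + 0.94 × 145000 = 5998.8 + 136300 = 142298.8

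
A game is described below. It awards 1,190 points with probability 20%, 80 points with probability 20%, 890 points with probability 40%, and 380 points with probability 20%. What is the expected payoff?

686 points

EV = 0.2 × 1190 + 0.2 × 80 + 0.4 × 890 + 0.2 × 380 = 238 + 16 + 356 + 76 = 686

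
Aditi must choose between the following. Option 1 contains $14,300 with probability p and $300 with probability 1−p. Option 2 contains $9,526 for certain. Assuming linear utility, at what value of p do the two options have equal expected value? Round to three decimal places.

p = 0.659

p·14300 + (1−p)·300 = 9526
14000p + 300 = 9526
p = (9526 − 300) / 14000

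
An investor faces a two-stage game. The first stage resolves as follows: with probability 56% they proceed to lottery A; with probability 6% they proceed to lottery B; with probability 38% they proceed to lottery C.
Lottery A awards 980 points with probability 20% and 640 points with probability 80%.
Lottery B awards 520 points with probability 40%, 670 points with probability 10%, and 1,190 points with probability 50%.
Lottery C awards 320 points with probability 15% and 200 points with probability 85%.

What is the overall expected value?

531.52 points

EV(A) = 0.2 × 980 + 0.8 × 640 = 196 + 512 = 708
EV(B) = 0.4 × 520 + 0.1 × 670 + 0.5 × 1190 = 208 + 67 + 595 = 870
EV(C) = 0.15 × 320 + 0.85 × 200 = 48 + 170 = 218
Overall = 0.56 × 708 + 0.06 × 870 + 0.38 × 218 = 396.48 + 52.2 + 82.84 = 531.52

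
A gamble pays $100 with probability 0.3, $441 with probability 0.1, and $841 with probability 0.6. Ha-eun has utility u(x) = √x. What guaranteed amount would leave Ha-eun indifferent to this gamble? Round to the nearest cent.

$506.25

E[u] = 0.3·√100 + 0.1·√441 + 0.6·√841 = 0.3·10 + 0.1·21 + 0.6·29 = 22.5
CE = (22.5)² = 506.25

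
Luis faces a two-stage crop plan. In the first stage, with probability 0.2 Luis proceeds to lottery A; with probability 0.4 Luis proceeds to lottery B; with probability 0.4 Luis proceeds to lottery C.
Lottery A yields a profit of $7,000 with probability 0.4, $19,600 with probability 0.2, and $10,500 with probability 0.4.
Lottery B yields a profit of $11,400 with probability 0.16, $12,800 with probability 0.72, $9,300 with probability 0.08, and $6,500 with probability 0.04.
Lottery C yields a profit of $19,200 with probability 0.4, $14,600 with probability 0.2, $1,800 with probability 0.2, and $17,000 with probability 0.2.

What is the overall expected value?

EV(A) = 0.4 × 7000 + 0.2 × 19600 + 0.4 × 10500 = 2800 + 3920 + 4200 = 10920
EV(B) = 0.16 × 11400 + 0.72 × 12800 + 0.08 × 9300 + 0.04 × 6500 = 1824 + 9216 + 744 + 260 = 12044
EV(C) = 0.4 × 19200 + 0.2 × 14600 + 0.2 × 1800 + 0.2 × 17000 = 7680 + 2920 + 360 + 3400 = 14360
Overall = 0.2 × 10920 + 0.4 × 12044 + 0.4 × 14360 = 2184 + 4817.6 + 5744 = 12745.6

$12,745.60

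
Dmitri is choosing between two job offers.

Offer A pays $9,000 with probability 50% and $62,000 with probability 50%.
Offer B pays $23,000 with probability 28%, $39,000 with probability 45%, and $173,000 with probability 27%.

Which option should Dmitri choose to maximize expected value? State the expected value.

Offer B ($70,700)

Offer A = 0.5 × 9000 + 0.5 × 62000 = 4500 + 31000 = 35500
Offer B = 0.28 × 23000 + 0.45 × 39000 + 0.27 × 173000 = 6440 + 17550 + 46710 = 70700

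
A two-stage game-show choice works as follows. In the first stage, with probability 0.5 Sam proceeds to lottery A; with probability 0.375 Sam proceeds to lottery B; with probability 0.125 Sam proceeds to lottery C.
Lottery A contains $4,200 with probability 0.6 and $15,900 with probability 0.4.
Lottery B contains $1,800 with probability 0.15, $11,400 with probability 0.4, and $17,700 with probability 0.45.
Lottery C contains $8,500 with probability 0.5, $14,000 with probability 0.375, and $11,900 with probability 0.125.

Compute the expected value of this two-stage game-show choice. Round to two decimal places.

EV(A) = 0.6 × 4200 + 0.4 × 15900 = 2520 + 6360 = 8880
EV(B) = 0.15 × 1800 + 0.4 × 11400 + 0.45 × 17700 = 270 + 4560 + 7965 = 12795
EV(C) = 0.5 × 8500 + 0.375 × 14000 + 0.125 × 11900 = 4250 + 5250 + 1487.5 = 10987.5
Overall = 0.5 × 8880 + 0.375 × 12795 + 0.125 × 10987.5 = 4440 + 4798.125 + 1373.4375 = 10611.5625

$10,611.56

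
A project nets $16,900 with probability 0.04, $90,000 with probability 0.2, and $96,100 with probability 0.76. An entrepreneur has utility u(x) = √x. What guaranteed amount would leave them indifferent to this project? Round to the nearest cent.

$90,480.64

E[u] = 0.04·√16900 + 0.2·√90000 + 0.76·√96100 = 0.04·130 + 0.2·300 + 0.76·310 = 300.8
CE = (300.8)² = 90480.64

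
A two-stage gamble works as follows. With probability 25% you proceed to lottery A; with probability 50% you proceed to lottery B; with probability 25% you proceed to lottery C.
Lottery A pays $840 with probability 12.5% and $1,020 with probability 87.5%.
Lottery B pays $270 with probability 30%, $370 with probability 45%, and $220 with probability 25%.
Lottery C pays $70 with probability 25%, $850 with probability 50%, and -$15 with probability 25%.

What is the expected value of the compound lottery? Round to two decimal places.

EV(A) = 0.125 × 840 + 0.875 × 1020 = 105 + 892.5 = 997.5
EV(B) = 0.3 × 270 + 0.45 × 370 + 0.25 × 220 = 81 + 166.5 + 55 = 302.5
EV(C) = 0.25 × 70 + 0.5 × 850 + 0.25 × (-15) = 17.5 + 425 − 3.75 = 438.75
Overall = 0.25 × 997.5 + 0.5 × 302.5 + 0.25 × 438.75 = 249.375 + 151.25 + 109.6875 = 510.3125

$510.31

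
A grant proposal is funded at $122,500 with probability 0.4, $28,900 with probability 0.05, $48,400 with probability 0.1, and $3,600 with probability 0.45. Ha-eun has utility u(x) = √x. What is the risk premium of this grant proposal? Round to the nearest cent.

$17,898.75

E[u] = 0.4·√122500 + 0.05·√28900 + 0.1·√48400 + 0.45·√3600 = 0.4·350 + 0.05·170 + 0.1·220 + 0.45·60 = 197.5
CE = (197.5)² = 39006.25
Risk premium = EV − CE = 56905 − 39006.25 = 17898.75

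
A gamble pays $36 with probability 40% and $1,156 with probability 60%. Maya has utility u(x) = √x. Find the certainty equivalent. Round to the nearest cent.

E[u] = 0.4·√36 + 0.6·√1156 = 0.4·6 + 0.6·34 = 22.8
CE = (22.8)² = 519.84

$519.84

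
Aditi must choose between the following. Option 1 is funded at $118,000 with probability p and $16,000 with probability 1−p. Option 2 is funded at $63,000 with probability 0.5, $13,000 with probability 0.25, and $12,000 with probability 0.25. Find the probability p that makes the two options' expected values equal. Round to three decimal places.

EV(Option 2) = 0.5 × 63000 + 0.25 × 13000 + 0.25 × 12000 = 31500 + 3250 + 3000 = 37750
p·118000 + (1−p)·16000 = 37750
102000p + 16000 = 37750
p = (37750 − 16000) / 102000

p = 0.213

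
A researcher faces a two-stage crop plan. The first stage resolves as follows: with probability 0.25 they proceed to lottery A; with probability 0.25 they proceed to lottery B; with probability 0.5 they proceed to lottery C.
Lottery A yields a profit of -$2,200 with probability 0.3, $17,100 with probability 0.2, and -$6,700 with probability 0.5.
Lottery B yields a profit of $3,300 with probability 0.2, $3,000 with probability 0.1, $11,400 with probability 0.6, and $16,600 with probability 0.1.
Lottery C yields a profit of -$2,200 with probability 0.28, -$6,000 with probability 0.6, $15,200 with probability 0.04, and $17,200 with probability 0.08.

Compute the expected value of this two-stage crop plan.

$1,101.50

EV(A) = 0.3 × (-2200) + 0.2 × 17100 + 0.5 × (-6700) = -660 + 3420 − 3350 = -590
EV(B) = 0.2 × 3300 + 0.1 × 3000 + 0.6 × 11400 + 0.1 × 16600 = 660 + 300 + 6840 + 1660 = 9460
EV(C) = 0.28 × (-2200) + 0.6 × (-6000) + 0.04 × 15200 + 0.08 × 17200 = -616 − 3600 + 608 + 1376 = -2232
Overall = 0.25 × (-590) + 0.25 × 9460 + 0.5 × (-2232) = -147.5 + 2365 − 1116 = 1101.5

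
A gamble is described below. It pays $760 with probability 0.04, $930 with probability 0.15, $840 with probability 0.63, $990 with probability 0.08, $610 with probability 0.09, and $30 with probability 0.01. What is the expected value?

EV = 0.04 × 760 + 0.15 × 930 + 0.63 × 840 + 0.08 × 990 + 0.09 × 610 + 0.01 × 30 = 30.4 + 139.5 + 529.2 + 79.2 + 54.9 + 0.3 = 833.5

$833.50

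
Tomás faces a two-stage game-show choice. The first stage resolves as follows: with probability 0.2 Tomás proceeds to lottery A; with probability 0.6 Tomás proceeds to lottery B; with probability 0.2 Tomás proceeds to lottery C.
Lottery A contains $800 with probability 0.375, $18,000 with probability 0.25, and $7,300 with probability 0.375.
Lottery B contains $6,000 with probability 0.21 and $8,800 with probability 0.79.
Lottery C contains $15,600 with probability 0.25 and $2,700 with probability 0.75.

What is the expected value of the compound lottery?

$7,619.70

EV(A) = 0.375 × 800 + 0.25 × 18000 + 0.375 × 7300 = 300 + 4500 + 2737.5 = 7537.5
EV(B) = 0.21 × 6000 + 0.79 × 8800 = 1260 + 6952 = 8212
EV(C) = 0.25 × 15600 + 0.75 × 2700 = 3900 + 2025 = 5925
Overall = 0.2 × 7537.5 + 0.6 × 8212 + 0.2 × 5925 = 1507.5 + 4927.2 + 1185 = 7619.7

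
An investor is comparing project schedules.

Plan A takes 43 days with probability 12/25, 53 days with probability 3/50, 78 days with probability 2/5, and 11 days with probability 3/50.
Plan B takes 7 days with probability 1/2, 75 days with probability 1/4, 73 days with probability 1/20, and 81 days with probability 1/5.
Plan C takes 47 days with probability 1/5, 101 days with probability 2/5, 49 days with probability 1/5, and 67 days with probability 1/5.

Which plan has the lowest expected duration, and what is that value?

Plan A = 12/25 × 43 + 3/50 × 53 + 2/5 × 78 + 3/50 × 11 = 20.64 + 3.18 + 31.2 + 0.66 = 55.68
Plan B = 1/2 × 7 + 1/4 × 75 + 1/20 × 73 + 1/5 × 81 = 3.5 + 18.75 + 3.65 + 16.2 = 42.1
Plan C = 1/5 × 47 + 2/5 × 101 + 1/5 × 49 + 1/5 × 67 = 9.4 + 40.4 + 9.8 + 13.4 = 73

Plan B (42.1 days)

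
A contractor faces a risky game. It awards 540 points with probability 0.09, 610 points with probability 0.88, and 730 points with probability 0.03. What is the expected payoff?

EV = 0.09 × 540 + 0.88 × 610 + 0.03 × 730 = 48.6 + 536.8 + 21.9 = 607.3

607.3 points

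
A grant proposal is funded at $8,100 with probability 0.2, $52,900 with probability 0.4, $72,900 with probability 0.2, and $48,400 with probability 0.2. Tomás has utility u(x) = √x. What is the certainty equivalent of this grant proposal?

E[u] = 0.2·√8100 + 0.4·√52900 + 0.2·√72900 + 0.2·√48400 = 0.2·90 + 0.4·230 + 0.2·270 + 0.2·220 = 208
CE = (208)² = 43264

$43,264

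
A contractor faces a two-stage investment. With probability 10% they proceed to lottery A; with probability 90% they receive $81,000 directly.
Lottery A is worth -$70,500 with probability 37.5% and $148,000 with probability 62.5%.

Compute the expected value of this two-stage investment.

$79,506.25

EV(A) = 0.375 × (-70500) + 0.625 × 148000 = -26437.5 + 92500 = 66062.5
Branch B: 81000 (certain)
Overall = 0.1 × 66062.5 + 0.9 × 81000 = 6606.25 + 72900 = 79506.25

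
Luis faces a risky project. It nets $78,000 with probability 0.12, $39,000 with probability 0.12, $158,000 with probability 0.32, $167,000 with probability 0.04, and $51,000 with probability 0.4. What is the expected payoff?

$91,680

EV = 0.12 × 78000 + 0.12 × 39000 + 0.32 × 158000 + 0.04 × 167000 + 0.4 × 51000 = 9360 + 4680 + 50560 + 6680 + 20400 = 91680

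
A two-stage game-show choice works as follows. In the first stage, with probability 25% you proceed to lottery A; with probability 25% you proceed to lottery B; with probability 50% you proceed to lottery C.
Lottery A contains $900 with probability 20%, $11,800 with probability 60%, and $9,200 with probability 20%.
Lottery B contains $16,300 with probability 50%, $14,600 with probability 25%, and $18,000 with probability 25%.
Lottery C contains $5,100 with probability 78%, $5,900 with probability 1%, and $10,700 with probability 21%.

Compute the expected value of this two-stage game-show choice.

$9,492

EV(A) = 0.2 × 900 + 0.6 × 11800 + 0.2 × 9200 = 180 + 7080 + 1840 = 9100
EV(B) = 0.5 × 16300 + 0.25 × 14600 + 0.25 × 18000 = 8150 + 3650 + 4500 = 16300
EV(C) = 0.78 × 5100 + 0.01 × 5900 + 0.21 × 10700 = 3978 + 59 + 2247 = 6284
Overall = 0.25 × 9100 + 0.25 × 16300 + 0.5 × 6284 = 2275 + 4075 + 3142 = 9492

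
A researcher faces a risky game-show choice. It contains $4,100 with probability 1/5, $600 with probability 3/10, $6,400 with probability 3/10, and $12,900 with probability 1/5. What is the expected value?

$5,500

EV = 1/5 × 4100 + 3/10 × 600 + 3/10 × 6400 + 1/5 × 12900 = 820 + 180 + 1920 + 2580 = 5500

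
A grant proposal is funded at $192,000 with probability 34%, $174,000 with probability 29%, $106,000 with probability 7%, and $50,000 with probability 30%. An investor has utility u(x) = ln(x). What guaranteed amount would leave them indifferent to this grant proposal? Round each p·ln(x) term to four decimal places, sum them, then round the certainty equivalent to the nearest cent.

$119,551.20

E[u] = 0.34·ln(192000) + 0.29·ln(174000) + 0.07·ln(106000) + 0.3·ln(50000) = 4.1362 + 3.4994 + 0.8100 + 3.2459 = 11.6915
CE = e^11.6915 ≈ 119551.20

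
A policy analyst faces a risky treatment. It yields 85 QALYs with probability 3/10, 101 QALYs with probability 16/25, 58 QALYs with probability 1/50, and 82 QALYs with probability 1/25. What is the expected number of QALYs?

94.58 QALYs

EV = 3/10 × 85 + 16/25 × 101 + 1/50 × 58 + 1/25 × 82 = 25.5 + 64.64 + 1.16 + 3.28 = 94.58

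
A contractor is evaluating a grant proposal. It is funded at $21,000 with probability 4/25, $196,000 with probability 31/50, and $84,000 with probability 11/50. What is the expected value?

$143,360

EV = 4/25 × 21000 + 31/50 × 196000 + 11/50 × 84000 = 3360 + 121520 + 18480 = 143360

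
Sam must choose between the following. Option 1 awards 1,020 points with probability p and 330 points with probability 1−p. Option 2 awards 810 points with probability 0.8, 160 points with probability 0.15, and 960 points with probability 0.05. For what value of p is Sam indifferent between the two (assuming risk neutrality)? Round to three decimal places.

EV(Option 2) = 0.8 × 810 + 0.15 × 160 + 0.05 × 960 = 648 + 24 + 48 = 720
p·1020 + (1−p)·330 = 720
690p + 330 = 720
p = (720 − 330) / 690

p = 0.565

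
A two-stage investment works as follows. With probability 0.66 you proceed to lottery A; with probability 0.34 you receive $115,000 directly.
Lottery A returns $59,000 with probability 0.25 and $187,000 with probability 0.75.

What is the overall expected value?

$141,400

EV(A) = 0.25 × 59000 + 0.75 × 187000 = 14750 + 140250 = 155000
Branch B: 115000 (certain)
Overall = 0.66 × 155000 + 0.34 × 115000 = 102300 + 39100 = 141400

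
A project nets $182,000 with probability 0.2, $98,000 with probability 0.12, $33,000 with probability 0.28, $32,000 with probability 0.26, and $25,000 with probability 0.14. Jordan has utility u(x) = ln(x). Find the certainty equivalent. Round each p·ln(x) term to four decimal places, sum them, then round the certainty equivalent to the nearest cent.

E[u] = 0.2·ln(182000) + 0.12·ln(98000) + 0.28·ln(33000) + 0.26·ln(32000) + 0.14·ln(25000) = 2.4224 + 1.3791 + 2.9132 + 2.6971 + 1.4177 = 10.8295
CE = e^10.8295 ≈ 50488.46

$50,488.46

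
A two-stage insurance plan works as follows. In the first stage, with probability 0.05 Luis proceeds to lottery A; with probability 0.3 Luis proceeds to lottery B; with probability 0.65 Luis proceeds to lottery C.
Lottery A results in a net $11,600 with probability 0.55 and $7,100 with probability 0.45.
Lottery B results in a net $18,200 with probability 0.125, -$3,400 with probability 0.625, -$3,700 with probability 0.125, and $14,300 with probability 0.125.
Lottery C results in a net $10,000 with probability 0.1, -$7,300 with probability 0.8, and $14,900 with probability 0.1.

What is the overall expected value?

EV(A) = 0.55 × 11600 + 0.45 × 7100 = 6380 + 3195 = 9575
EV(B) = 0.125 × 18200 + 0.625 × (-3400) + 0.125 × (-3700) + 0.125 × 14300 = 2275 − 2125 − 462.5 + 1787.5 = 1475
EV(C) = 0.1 × 10000 + 0.8 × (-7300) + 0.1 × 14900 = 1000 − 5840 + 1490 = -3350
Overall = 0.05 × 9575 + 0.3 × 1475 + 0.65 × (-3350) = 478.75 + 442.5 − 2177.5 = -1256.25

-$1,256.25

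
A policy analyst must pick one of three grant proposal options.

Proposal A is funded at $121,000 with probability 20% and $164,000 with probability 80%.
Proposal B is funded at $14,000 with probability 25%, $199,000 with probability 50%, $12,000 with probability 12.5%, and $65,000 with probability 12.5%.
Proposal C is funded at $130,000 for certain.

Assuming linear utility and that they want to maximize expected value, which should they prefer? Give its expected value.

Proposal A ($155,400)

Proposal A = 0.2 × 121000 + 0.8 × 164000 = 24200 + 131200 = 155400
Proposal B = 0.25 × 14000 + 0.5 × 199000 + 0.125 × 12000 + 0.125 × 65000 = 3500 + 99500 + 1500 + 8125 = 112625
Proposal C: 130000 (certain)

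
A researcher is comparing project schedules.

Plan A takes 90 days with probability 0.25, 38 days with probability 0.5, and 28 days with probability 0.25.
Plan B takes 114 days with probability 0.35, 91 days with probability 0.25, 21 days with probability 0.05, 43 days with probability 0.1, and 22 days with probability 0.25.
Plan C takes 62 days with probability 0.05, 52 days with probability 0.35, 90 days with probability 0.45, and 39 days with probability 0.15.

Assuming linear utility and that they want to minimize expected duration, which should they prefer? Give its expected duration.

Plan A (48.5 days)

Plan A = 0.25 × 90 + 0.5 × 38 + 0.25 × 28 = 22.5 + 19 + 7 = 48.5
Plan B = 0.35 × 114 + 0.25 × 91 + 0.05 × 21 + 0.1 × 43 + 0.25 × 22 = 39.9 + 22.75 + 1.05 + 4.3 + 5.5 = 73.5
Plan C = 0.05 × 62 + 0.35 × 52 + 0.45 × 90 + 0.15 × 39 = 3.1 + 18.2 + 40.5 + 5.85 = 67.65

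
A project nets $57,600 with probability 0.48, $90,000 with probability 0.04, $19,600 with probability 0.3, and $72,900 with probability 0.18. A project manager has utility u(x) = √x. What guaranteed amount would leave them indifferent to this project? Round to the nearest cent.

$47,436.84

E[u] = 0.48·√57600 + 0.04·√90000 + 0.3·√19600 + 0.18·√72900 = 0.48·240 + 0.04·300 + 0.3·140 + 0.18·270 = 217.8
CE = (217.8)² = 47436.84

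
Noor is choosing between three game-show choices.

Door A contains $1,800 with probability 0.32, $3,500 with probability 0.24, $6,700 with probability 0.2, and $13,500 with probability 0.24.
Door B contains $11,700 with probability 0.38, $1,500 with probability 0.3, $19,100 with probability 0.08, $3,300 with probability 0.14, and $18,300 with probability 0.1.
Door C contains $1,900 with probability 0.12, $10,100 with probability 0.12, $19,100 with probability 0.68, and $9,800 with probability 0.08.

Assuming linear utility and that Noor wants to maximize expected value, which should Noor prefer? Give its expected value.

Door A = 0.32 × 1800 + 0.24 × 3500 + 0.2 × 6700 + 0.24 × 13500 = 576 + 840 + 1340 + 3240 = 5996
Door B = 0.38 × 11700 + 0.3 × 1500 + 0.08 × 19100 + 0.14 × 3300 + 0.1 × 18300 = 4446 + 450 + 1528 + 462 + 1830 = 8716
Door C = 0.12 × 1900 + 0.12 × 10100 + 0.68 × 19100 + 0.08 × 9800 = 228 + 1212 + 12988 + 784 = 15212

Door C ($15,212)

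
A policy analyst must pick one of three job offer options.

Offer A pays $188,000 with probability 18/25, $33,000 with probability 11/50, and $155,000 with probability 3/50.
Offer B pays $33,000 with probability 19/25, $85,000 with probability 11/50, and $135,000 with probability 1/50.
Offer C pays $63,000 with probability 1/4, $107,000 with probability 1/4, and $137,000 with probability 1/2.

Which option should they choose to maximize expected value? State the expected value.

Offer A = 18/25 × 188000 + 11/50 × 33000 + 3/50 × 155000 = 135360 + 7260 + 9300 = 151920
Offer B = 19/25 × 33000 + 11/50 × 85000 + 1/50 × 135000 = 25080 + 18700 + 2700 = 46480
Offer C = 1/4 × 63000 + 1/4 × 107000 + 1/2 × 137000 = 15750 + 26750 + 68500 = 111000

Offer A ($151,920)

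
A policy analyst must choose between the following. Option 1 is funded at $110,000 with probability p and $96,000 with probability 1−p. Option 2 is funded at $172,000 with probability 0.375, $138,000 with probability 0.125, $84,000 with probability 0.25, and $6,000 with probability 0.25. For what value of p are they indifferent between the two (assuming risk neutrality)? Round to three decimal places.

EV(Option 2) = 0.375 × 172000 + 0.125 × 138000 + 0.25 × 84000 + 0.25 × 6000 = 64500 + 17250 + 21000 + 1500 = 104250
p·110000 + (1−p)·96000 = 104250
14000p + 96000 = 104250
p = (104250 − 96000) / 14000

p = 0.589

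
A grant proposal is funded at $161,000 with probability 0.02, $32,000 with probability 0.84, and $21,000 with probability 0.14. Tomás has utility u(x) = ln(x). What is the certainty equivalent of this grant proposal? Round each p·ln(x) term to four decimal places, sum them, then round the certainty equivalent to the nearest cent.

$31,157.18

E[u] = 0.02·ln(161000) + 0.84·ln(32000) + 0.14·ln(21000) = 0.2398 + 8.7137 + 1.3933 = 10.3468
CE = e^10.3468 ≈ 31157.18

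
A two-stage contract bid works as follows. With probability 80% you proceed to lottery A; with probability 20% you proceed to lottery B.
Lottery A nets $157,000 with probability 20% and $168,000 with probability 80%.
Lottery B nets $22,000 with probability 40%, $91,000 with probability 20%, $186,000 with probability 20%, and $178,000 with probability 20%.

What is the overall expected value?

$152,600

EV(A) = 0.2 × 157000 + 0.8 × 168000 = 31400 + 134400 = 165800
EV(B) = 0.4 × 22000 + 0.2 × 91000 + 0.2 × 186000 + 0.2 × 178000 = 8800 + 18200 + 37200 + 35600 = 99800
Overall = 0.8 × 165800 + 0.2 × 99800 = 132640 + 19960 = 152600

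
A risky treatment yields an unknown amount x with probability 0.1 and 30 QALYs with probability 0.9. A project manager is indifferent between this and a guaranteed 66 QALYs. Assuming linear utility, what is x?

x = 390 QALYs

0.1·x + 0.9·30 = 66
0.1·x = 66 − 27 = 39
x = 39 / 0.1 = 390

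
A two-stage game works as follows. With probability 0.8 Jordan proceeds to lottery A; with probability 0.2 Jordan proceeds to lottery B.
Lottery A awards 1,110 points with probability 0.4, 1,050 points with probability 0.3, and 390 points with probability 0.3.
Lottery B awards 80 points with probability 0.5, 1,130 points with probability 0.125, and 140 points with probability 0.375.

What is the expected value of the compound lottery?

747.55 points

EV(A) = 0.4 × 1110 + 0.3 × 1050 + 0.3 × 390 = 444 + 315 + 117 = 876
EV(B) = 0.5 × 80 + 0.125 × 1130 + 0.375 × 140 = 40 + 141.25 + 52.5 = 233.75
Overall = 0.8 × 876 + 0.2 × 233.75 = 700.8 + 46.75 = 747.55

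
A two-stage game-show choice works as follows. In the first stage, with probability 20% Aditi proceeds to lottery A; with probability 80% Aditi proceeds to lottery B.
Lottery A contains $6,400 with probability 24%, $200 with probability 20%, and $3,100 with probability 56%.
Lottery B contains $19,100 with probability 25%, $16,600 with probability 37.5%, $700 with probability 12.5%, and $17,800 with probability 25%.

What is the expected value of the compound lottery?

$13,092.40

EV(A) = 0.24 × 6400 + 0.2 × 200 + 0.56 × 3100 = 1536 + 40 + 1736 = 3312
EV(B) = 0.25 × 19100 + 0.375 × 16600 + 0.125 × 700 + 0.25 × 17800 = 4775 + 6225 + 87.5 + 4450 = 15537.5
Overall = 0.2 × 3312 + 0.8 × 15537.5 = 662.4 + 12430 = 13092.4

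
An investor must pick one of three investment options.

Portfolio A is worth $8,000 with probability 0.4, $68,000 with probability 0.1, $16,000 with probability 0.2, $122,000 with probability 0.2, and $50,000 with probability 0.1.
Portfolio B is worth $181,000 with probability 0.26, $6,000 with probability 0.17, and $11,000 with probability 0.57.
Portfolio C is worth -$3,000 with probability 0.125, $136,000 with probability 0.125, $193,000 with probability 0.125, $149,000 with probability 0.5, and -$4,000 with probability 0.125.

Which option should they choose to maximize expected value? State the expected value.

Portfolio C ($114,750)

Portfolio A = 0.4 × 8000 + 0.1 × 68000 + 0.2 × 16000 + 0.2 × 122000 + 0.1 × 50000 = 3200 + 6800 + 3200 + 24400 + 5000 = 42600
Portfolio B = 0.26 × 181000 + 0.17 × 6000 + 0.57 × 11000 = 47060 + 1020 + 6270 = 54350
Portfolio C = 0.125 × (-3000) + 0.125 × 136000 + 0.125 × 193000 + 0.5 × 149000 + 0.125 × (-4000) = -375 + 17000 + 24125 + 74500 − 500 = 114750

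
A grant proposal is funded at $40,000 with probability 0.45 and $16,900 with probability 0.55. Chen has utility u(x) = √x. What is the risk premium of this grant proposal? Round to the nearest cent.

$1,212.75

E[u] = 0.45·√40000 + 0.55·√16900 = 0.45·200 + 0.55·130 = 161.5
CE = (161.5)² = 26082.25
Risk premium = EV − CE = 27295 − 26082.25 = 1212.75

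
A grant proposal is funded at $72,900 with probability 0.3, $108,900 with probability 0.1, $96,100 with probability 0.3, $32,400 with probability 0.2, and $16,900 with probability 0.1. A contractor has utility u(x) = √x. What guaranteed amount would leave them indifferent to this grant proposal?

E[u] = 0.3·√72900 + 0.1·√108900 + 0.3·√96100 + 0.2·√32400 + 0.1·√16900 = 0.3·270 + 0.1·330 + 0.3·310 + 0.2·180 + 0.1·130 = 256
CE = (256)² = 65536

$65,536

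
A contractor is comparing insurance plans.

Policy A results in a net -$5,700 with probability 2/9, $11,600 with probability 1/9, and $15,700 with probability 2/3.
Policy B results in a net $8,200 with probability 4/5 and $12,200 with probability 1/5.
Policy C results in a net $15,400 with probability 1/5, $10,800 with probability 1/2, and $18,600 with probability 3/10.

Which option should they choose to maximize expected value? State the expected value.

Policy A = 2/9 × (-5700) + 1/9 × 11600 + 2/3 × 15700 = -1266.6667 + 1288.8889 + 10466.6667 = 10488.8889
Policy B = 4/5 × 8200 + 1/5 × 12200 = 6560 + 2440 = 9000
Policy C = 1/5 × 15400 + 1/2 × 10800 + 3/10 × 18600 = 3080 + 5400 + 5580 = 14060

Policy C ($14,060)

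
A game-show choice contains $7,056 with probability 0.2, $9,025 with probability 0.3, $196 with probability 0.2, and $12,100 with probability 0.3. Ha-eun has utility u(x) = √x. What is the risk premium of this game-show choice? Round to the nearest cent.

E[u] = 0.2·√7056 + 0.3·√9025 + 0.2·√196 + 0.3·√12100 = 0.2·84 + 0.3·95 + 0.2·14 + 0.3·110 = 81.1
CE = (81.1)² = 6577.21
Risk premium = EV − CE = 7787.9 − 6577.21 = 1210.69

$1,210.69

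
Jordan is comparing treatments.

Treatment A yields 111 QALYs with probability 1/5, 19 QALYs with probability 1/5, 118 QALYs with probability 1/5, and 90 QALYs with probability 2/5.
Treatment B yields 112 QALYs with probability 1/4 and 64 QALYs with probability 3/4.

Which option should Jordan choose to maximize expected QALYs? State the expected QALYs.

Treatment A (85.6 QALYs)

Treatment A = 1/5 × 111 + 1/5 × 19 + 1/5 × 118 + 2/5 × 90 = 22.2 + 3.8 + 23.6 + 36 = 85.6
Treatment B = 1/4 × 112 + 3/4 × 64 = 28 + 48 = 76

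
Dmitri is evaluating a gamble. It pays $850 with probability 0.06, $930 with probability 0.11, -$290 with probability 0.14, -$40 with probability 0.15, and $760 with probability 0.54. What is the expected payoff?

EV = 0.06 × 850 + 0.11 × 930 + 0.14 × (-290) + 0.15 × (-40) + 0.54 × 760 = 51 + 102.3 − 40.6 − 6 + 410.4 = 517.1

$517.10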